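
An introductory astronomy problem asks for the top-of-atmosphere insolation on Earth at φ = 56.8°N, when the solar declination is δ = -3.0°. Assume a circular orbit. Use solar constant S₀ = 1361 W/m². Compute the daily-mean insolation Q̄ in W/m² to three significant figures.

cos H₀ = −tan(+56.8°) tan(-3.000°) = 0.0801, H₀ = 1.4906 rad.
Bracket: H₀ sin φ sin δ + cos φ cos δ sin H₀ = 1.4906×0.83676×-0.05234 + 0.54756×0.99863×0.99679 = -0.065282 + 0.545055 = 0.479773.
Q̄ = (S₀/π) × [bracket] = (1361/π) × 0.479773 = 207.8 W/m².

Q̄ ≈ 208 W/m²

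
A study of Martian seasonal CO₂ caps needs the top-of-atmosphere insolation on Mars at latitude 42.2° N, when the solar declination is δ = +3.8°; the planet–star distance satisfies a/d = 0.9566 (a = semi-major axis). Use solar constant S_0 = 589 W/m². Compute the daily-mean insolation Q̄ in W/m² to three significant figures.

Q̄ ≈ 139 W/m²

cos h₀ = −tan(+42.2°) tan(+3.800°) = -0.0602, h₀ = 1.6311 rad.
Bracket: h₀ sin ϕ sin δ + cos ϕ cos δ sin h₀ = 1.6311×0.67172×0.06627 + 0.74080×0.99780×0.99818 = 0.072608 + 0.737825 = 0.810433.
Inverse-square distance factor (a/d)² = 0.9566² = 0.915084.
Q̄ = (S_0/π) × 0.915084 × [bracket] = (589/π) × 0.915084 × 0.810433 = 139.0 W/m².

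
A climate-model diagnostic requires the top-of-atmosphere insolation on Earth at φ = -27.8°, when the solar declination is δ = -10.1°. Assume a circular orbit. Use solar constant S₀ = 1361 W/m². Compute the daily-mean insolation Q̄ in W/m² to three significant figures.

Q̄ ≈ 435 W/m²

cos H₀ = −tan(-27.8°) tan(-10.100°) = -0.0939, H₀ = 1.6649 rad.
Bracket: H₀ sin φ sin δ + cos φ cos δ sin H₀ = 1.6649×-0.46639×-0.17537 + 0.88458×0.98450×0.99558 = 0.136174 + 0.867020 = 1.003194.
Q̄ = (S₀/π) × [bracket] = (1361/π) × 1.003194 = 434.6 W/m².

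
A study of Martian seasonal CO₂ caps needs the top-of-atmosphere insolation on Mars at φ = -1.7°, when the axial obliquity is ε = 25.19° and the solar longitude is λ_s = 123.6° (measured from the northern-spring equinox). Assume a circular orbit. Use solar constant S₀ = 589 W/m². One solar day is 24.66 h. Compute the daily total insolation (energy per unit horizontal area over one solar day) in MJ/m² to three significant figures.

15.3 MJ/m²

Solar declination: sin δ = sin ε · sin λ_s = sin 25.19° × sin 123.6° = 0.35451, so δ = +20.763°.
cos H₀ = −tan(-1.7°) tan(+20.763°) = 0.0113, H₀ = 1.5595 rad.
Bracket: H₀ sin φ sin δ + cos φ cos δ sin H₀ = 1.5595×-0.02967×0.35451 + 0.99956×0.93505×0.99994 = -0.016403 + 0.934582 = 0.918179.
Q̄ = (S₀/π) × [bracket] = (589/π) × 0.918179 = 172.14 W/m².
Daily total = Q̄ × 24.66 h × 3600 s/h = 172.14 × 24.66 × 3600 / 10⁶ = 15.28 MJ/m².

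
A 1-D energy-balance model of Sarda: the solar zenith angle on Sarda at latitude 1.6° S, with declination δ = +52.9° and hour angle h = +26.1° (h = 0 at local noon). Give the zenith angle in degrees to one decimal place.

θ_z = 58.7°

cos θ_z = sin ϕ sin δ + cos ϕ cos δ cos h = -0.022270 + 0.541486 = 0.519216.
θ_z = arccos(0.519216) = 58.7°.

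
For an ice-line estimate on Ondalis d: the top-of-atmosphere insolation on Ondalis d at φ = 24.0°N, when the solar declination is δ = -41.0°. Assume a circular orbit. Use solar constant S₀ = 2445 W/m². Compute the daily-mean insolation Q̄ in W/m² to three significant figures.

cos H₀ = −tan(+24.0°) tan(-41.000°) = 0.3870, H₀ = 1.1734 rad.
Bracket: H₀ sin φ sin δ + cos φ cos δ sin H₀ = 1.1734×0.40674×-0.65606 + 0.91355×0.75471×0.92207 = -0.313117 + 0.635735 = 0.322618.
Q̄ = (S₀/π) × [bracket] = (2445/π) × 0.322618 = 251.1 W/m².

Q̄ ≈ 251 W/m²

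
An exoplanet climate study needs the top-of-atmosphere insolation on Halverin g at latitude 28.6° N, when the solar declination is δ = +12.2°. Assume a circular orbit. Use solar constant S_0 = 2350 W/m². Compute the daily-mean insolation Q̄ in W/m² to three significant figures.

Q̄ ≈ 765 W/m²

cos h₀ = −tan(+28.6°) tan(+12.200°) = -0.1179, h₀ = 1.6890 rad.
Bracket: h₀ sin ϕ sin δ + cos ϕ cos δ sin h₀ = 1.6890×0.47869×0.21132 + 0.87798×0.97742×0.99303 = 0.170854 + 0.852174 = 1.023028.
Q̄ = (S_0/π) × [bracket] = (2350/π) × 1.023028 = 765.3 W/m².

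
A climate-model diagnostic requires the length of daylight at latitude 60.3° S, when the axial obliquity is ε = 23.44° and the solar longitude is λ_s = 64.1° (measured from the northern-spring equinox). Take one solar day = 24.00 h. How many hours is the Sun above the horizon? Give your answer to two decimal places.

Solar declination: sin δ = sin ε · sin λ_s = sin 23.44° × sin 64.1° = 0.35783, so δ = +20.967°.
cos H₀ = −tan φ · tan δ = −tan(-60.3°) × tan(+20.967°) = 0.6718, so H₀ = 0.8341 rad = 47.79°.
Daylight = 2H₀/(2π) × 24.00 h = (0.8341/π) × 24.00 = 6.37 h.

6.37 h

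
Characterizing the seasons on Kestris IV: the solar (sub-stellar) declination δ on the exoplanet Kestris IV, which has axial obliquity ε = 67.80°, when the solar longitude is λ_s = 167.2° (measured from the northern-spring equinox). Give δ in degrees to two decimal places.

sin δ = sin ε · sin λ_s = sin 67.80° × sin 167.2° = 0.205125.
δ = arcsin(0.205125) = +11.84°.

δ = +11.84°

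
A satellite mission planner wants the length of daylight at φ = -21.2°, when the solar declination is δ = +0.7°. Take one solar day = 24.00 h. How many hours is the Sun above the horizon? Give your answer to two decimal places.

11.96 h

cos H₀ = −tan φ · tan δ = −tan(-21.2°) × tan(+0.700°) = 0.0047, so H₀ = 1.5661 rad = 89.73°.
Daylight = 2H₀/(2π) × 24.00 h = (1.5661/π) × 24.00 = 11.96 h.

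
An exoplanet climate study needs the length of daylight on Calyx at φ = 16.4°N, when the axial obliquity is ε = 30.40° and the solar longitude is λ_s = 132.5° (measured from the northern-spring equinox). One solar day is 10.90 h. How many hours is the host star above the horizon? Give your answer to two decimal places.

5.86 h

Solar declination: sin δ = sin ε · sin λ_s = sin 30.40° × sin 132.5° = 0.37309, so δ = +21.906°.
cos H₀ = −tan φ · tan δ = −tan(+16.4°) × tan(+21.906°) = -0.1184, so H₀ = 1.6894 rad = 96.80°.
Daylight = 2H₀/(2π) × 10.90 h = (1.6894/π) × 10.90 = 5.86 h.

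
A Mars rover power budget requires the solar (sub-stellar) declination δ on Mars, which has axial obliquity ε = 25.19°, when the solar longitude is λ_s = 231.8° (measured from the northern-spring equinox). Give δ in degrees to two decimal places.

δ = -19.54°

sin δ = sin ε · sin λ_s = sin 25.19° × sin 231.8° = -0.334477.
δ = arcsin(-0.334477) = -19.54°.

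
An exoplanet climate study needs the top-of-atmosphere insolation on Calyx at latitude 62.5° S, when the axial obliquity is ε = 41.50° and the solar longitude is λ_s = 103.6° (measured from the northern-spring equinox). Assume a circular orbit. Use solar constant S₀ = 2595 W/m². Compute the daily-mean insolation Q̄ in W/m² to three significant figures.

Q̄ ≈ 0.00 W/m²

Solar declination: sin δ = sin ε · sin λ_s = sin 41.50° × sin 103.6° = 0.64404, so δ = +40.094°.
cos H₀ = −tan(-62.5°) tan(+40.094°) = 1.6173 ≥ 1 ⇒ polar night, H₀ = 0 and Q̄ = 0.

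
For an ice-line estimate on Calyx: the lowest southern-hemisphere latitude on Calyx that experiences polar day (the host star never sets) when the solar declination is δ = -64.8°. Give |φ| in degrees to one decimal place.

Polar day requires cos H₀ = −tan φ tan δ ≤ −1, i.e. tan φ tan δ ≥ 1.
The boundary is |tan φ| · |tan δ| = 1, so |φ| = 90° − |δ| = 90° − 64.8° = 25.2° in the southern hemisphere.

|φ| = 25.2°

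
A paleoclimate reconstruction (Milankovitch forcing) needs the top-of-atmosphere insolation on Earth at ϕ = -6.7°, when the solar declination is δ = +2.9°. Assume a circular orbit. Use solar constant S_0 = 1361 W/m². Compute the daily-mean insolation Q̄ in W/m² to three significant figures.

cos h₀ = −tan(-6.7°) tan(+2.900°) = 0.0060, h₀ = 1.5648 rad.
Bracket: h₀ sin ϕ sin δ + cos ϕ cos δ sin h₀ = 1.5648×-0.11667×0.05059 + 0.99317×0.99872×0.99998 = -0.009236 + 0.991879 = 0.982643.
Q̄ = (S_0/π) × [bracket] = (1361/π) × 0.982643 = 425.7 W/m².

Q̄ ≈ 426 W/m²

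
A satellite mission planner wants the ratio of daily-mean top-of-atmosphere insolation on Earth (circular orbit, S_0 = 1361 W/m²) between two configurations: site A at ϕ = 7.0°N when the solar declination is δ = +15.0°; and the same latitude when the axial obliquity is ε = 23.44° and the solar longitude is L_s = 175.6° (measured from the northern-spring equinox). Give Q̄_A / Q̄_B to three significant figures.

Q̄_A / Q̄_B ≈ 1.01

— Configuration A (ϕ=+7.0°):
cos h₀ = −tan(+7.0°) tan(+15.000°) = -0.0329, h₀ = 1.6037 rad.
Bracket: h₀ sin ϕ sin δ + cos ϕ cos δ sin h₀ = 1.6037×0.12187×0.25882 + 0.99255×0.96593×0.99946 = 0.050585 + 0.958216 = 1.008801.
Q̄ = (S_0/π) × [bracket] = (1361/π) × 1.008801 = 437.03 W/m².
— Configuration B (ϕ=+7.0°):
Solar declination: sin δ = sin ε · sin L_s = sin 23.44° × sin 175.6° = 0.03052, so δ = +1.749°.
cos h₀ = −tan(+7.0°) tan(+1.749°) = -0.0037, h₀ = 1.5745 rad.
Bracket: h₀ sin ϕ sin δ + cos ϕ cos δ sin h₀ = 1.5745×0.12187×0.03052 + 0.99255×0.99953×0.99999 = 0.005856 + 0.992074 = 0.997930.
Q̄ = (S_0/π) × [bracket] = (1361/π) × 0.997930 = 432.32 W/m².
Ratio Q̄_A / Q̄_B = 437.03 / 432.32 = 1.011.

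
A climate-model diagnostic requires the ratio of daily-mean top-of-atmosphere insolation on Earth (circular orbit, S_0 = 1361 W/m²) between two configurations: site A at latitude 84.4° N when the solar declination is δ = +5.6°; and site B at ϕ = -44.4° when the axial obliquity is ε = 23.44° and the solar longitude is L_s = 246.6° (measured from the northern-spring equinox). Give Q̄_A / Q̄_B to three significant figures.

— Configuration A (ϕ=+84.4°):
cos h₀ = −tan(+84.4°) tan(+5.600°) = -1.0000 ≤ −1 ⇒ polar day, h₀ = π.
Bracket: h₀ sin ϕ sin δ + cos ϕ cos δ sin h₀ = 3.1416×0.99523×0.09758 + 0.09758×0.99523×0.00000 = 0.305095 + 0.000000 = 0.305095.
Q̄ = (S_0/π) × [bracket] = (1361/π) × 0.305095 = 132.17 W/m².
— Configuration B (ϕ=-44.4°):
Solar declination: sin δ = sin ε · sin L_s = sin 23.44° × sin 246.6° = -0.36507, so δ = -21.412°.
cos h₀ = −tan(-44.4°) tan(-21.412°) = -0.3840, h₀ = 1.9649 rad.
Bracket: h₀ sin ϕ sin δ + cos ϕ cos δ sin h₀ = 1.9649×-0.69966×-0.36507 + 0.71447×0.93098×0.92333 = 0.501884 + 0.614160 = 1.116044.
Q̄ = (S_0/π) × [bracket] = (1361/π) × 1.116044 = 483.49 W/m².
Ratio Q̄_A / Q̄_B = 132.17 / 483.49 = 0.2734.

Q̄_A / Q̄_B ≈ 0.273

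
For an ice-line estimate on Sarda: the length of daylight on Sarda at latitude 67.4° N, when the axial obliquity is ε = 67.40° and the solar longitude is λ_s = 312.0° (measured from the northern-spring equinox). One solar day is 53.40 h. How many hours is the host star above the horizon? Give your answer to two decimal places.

Solar declination: sin δ = sin ε · sin λ_s = sin 67.40° × sin 312.0° = -0.68608, so δ = -43.321°.
cos H₀ = −tan φ · tan δ = 2.2655 ≥ 1, so the host star never rises (polar night) and H₀ = 0.
Daylight = 2H₀/(2π) × 53.40 h = (0.0000/π) × 53.40 = 0.00 h.

0.00 h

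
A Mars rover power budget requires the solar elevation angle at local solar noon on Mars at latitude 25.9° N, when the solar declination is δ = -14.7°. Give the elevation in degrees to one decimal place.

At local noon the hour angle is zero, so the zenith angle equals |ϕ − δ| = |+25.9° − (-14.700°)| = 40.600°.
Elevation = 90° − 40.600° = 49.4°.

49.4°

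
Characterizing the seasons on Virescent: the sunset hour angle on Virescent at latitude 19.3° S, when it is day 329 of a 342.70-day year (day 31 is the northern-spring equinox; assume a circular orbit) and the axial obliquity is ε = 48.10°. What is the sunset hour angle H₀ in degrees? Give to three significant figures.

H₀ = 103°

Solar longitude: λ_s = 360° × (329 − 31)/342.70 = 313.043°.
sin δ = sin 48.10° × sin 313.043° = -0.54397, so δ = -32.954°.
cos H₀ = −tan φ · tan δ = −tan(-19.3°) × tan(-32.954°) = -0.2270, so H₀ = 1.7998 rad = 103.12°.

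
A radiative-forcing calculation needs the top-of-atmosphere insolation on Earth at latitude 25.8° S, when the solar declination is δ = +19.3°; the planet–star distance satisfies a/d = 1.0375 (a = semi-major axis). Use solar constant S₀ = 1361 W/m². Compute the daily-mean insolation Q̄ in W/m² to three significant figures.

cos H₀ = −tan(-25.8°) tan(+19.300°) = 0.1693, H₀ = 1.4007 rad.
Bracket: H₀ sin φ sin δ + cos φ cos δ sin H₀ = 1.4007×-0.43523×0.33051 + 0.90032×0.94380×0.98557 = -0.201488 + 0.837461 = 0.635973.
Inverse-square distance factor (a/d)² = 1.0375² = 1.076406.
Q̄ = (S₀/π) × 1.076406 × [bracket] = (1361/π) × 1.076406 × 0.635973 = 296.6 W/m².

Q̄ ≈ 297 W/m²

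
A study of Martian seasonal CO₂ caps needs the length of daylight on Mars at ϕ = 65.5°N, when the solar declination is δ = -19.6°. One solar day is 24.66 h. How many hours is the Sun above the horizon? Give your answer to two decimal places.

5.29 h

cos h₀ = −tan ϕ · tan δ = −tan(+65.5°) × tan(-19.600°) = 0.7814, so h₀ = 0.6740 rad = 38.62°.
Daylight = 2h₀/(2π) × 24.66 h = (0.6740/π) × 24.66 = 5.29 h.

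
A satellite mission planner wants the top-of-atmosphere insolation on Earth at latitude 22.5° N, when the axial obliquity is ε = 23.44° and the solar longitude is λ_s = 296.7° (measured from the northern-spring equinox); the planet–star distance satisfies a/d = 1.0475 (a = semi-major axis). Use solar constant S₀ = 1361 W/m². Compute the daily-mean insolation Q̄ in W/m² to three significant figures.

Solar declination: sin δ = sin ε · sin λ_s = sin 23.44° × sin 296.7° = -0.35537, so δ = -20.816°.
cos H₀ = −tan(+22.5°) tan(-20.816°) = 0.1575, H₀ = 1.4127 rad.
Bracket: H₀ sin φ sin δ + cos φ cos δ sin H₀ = 1.4127×0.38268×-0.35537 + 0.92388×0.93472×0.98752 = -0.192117 + 0.852792 = 0.660675.
Inverse-square distance factor (a/d)² = 1.0475² = 1.097256.
Q̄ = (S₀/π) × 1.097256 × [bracket] = (1361/π) × 1.097256 × 0.660675 = 314.1 W/m².

Q̄ ≈ 314 W/m²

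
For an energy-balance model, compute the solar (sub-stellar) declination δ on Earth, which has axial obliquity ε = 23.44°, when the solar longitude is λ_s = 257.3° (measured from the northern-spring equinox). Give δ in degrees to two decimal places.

δ = -22.83°

sin δ = sin ε · sin λ_s = sin 23.44° × sin 257.3° = -0.388056.
δ = arcsin(-0.388056) = -22.83°.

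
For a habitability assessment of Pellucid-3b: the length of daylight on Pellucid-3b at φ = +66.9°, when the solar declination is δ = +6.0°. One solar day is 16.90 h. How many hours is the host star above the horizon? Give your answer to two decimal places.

9.79 h

cos H₀ = −tan φ · tan δ = −tan(+66.9°) × tan(+6.000°) = -0.2464, so H₀ = 1.8198 rad = 104.27°.
Daylight = 2H₀/(2π) × 16.90 h = (1.8198/π) × 16.90 = 9.79 h.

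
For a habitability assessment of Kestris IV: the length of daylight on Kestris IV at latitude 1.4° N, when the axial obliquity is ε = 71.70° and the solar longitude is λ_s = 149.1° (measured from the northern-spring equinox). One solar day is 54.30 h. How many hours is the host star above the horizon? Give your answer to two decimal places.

27.39 h

Solar declination: sin δ = sin ε · sin λ_s = sin 71.70° × sin 149.1° = 0.48757, so δ = +29.181°.
cos H₀ = −tan φ · tan δ = −tan(+1.4°) × tan(+29.181°) = -0.0136, so H₀ = 1.5844 rad = 90.78°.
Daylight = 2H₀/(2π) × 54.30 h = (1.5844/π) × 54.30 = 27.39 h.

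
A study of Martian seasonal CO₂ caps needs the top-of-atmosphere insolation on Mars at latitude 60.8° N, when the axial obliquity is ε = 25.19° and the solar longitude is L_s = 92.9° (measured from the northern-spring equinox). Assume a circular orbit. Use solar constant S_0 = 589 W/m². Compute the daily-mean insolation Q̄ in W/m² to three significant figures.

Q̄ ≈ 224 W/m²

Solar declination: sin δ = sin ε · sin L_s = sin 25.19° × sin 92.9° = 0.42508, so δ = +25.155°.
cos h₀ = −tan(+60.8°) tan(+25.155°) = -0.8403, h₀ = 2.5686 rad.
Bracket: h₀ sin ϕ sin δ + cos ϕ cos δ sin h₀ = 2.5686×0.87292×0.42508 + 0.48786×0.90516×0.54215 = 0.953107 + 0.239409 = 1.192516.
Q̄ = (S_0/π) × [bracket] = (589/π) × 1.192516 = 223.6 W/m².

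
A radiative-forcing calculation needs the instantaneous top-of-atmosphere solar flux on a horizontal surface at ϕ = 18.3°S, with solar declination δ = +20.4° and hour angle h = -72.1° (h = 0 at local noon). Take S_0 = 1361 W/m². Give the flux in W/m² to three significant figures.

223 W/m²

cos θ_z = sin ϕ sin δ + cos ϕ cos δ cos h = -0.109449 + 0.273510 = 0.164061.
Flux = S_0 · cos θ_z = 1361 × 0.164061 = 223.3 W/m².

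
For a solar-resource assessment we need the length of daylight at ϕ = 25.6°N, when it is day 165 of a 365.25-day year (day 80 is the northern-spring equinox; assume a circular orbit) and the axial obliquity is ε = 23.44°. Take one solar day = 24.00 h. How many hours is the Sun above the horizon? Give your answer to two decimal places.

Solar longitude: L_s = 360° × (165 − 80)/365.25 = 83.778°.
sin δ = sin 23.44° × sin 83.778° = 0.39545, so δ = +23.294°.
cos h₀ = −tan ϕ · tan δ = −tan(+25.6°) × tan(+23.294°) = -0.2063, so h₀ = 1.7786 rad = 101.90°.
Daylight = 2h₀/(2π) × 24.00 h = (1.7786/π) × 24.00 = 13.59 h.

13.59 h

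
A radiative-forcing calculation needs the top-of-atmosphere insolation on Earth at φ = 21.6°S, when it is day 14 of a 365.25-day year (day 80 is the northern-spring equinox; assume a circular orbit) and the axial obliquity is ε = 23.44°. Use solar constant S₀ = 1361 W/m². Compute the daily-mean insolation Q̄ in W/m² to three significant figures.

Solar longitude: λ_s = 360° × (14 − 80)/365.25 = -65.051°, i.e. -65.051° + 360° = 294.949°.
sin δ = sin 23.44° × sin 294.949° = -0.36067, so δ = -21.141°.
cos H₀ = −tan(-21.6°) tan(-21.141°) = -0.1531, H₀ = 1.7245 rad.
Bracket: H₀ sin φ sin δ + cos φ cos δ sin H₀ = 1.7245×-0.36812×-0.36067 + 0.92978×0.93269×0.98821 = 0.228962 + 0.856972 = 1.085934.
Q̄ = (S₀/π) × [bracket] = (1361/π) × 1.085934 = 470.4 W/m².

Q̄ ≈ 470 W/m²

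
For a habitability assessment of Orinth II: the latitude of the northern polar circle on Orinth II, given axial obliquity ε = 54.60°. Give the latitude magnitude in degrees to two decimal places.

The polar circle is the lowest latitude that experiences at least one full rotation of continuous daylight at the northern-summer solstice; it lies at |ϕ| = 90° − ε = 90° − 54.60° = 35.40°.

35.40°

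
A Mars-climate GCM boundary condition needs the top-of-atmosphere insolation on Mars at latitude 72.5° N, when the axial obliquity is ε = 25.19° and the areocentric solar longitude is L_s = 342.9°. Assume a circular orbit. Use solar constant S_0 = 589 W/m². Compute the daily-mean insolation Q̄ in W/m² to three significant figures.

sin δ = sin 25.19° × sin 342.9° = -0.12515, so δ = -7.189°.
cos h₀ = −tan(+72.5°) tan(-7.189°) = 0.4001, h₀ = 1.1592 rad.
Bracket: h₀ sin ϕ sin δ + cos ϕ cos δ sin h₀ = 1.1592×0.95372×-0.12515 + 0.30071×0.99214×0.91648 = -0.138360 + 0.273429 = 0.135069.
Q̄ = (S_0/π) × [bracket] = (589/π) × 0.135069 = 25.32 W/m².

Q̄ ≈ 25.3 W/m²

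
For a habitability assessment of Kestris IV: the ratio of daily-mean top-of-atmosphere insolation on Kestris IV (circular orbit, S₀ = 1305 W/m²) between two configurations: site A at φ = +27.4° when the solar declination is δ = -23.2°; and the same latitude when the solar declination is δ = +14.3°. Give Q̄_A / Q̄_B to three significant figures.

— Configuration A (φ=+27.4°):
cos H₀ = −tan(+27.4°) tan(-23.200°) = 0.2222, H₀ = 1.3468 rad.
Bracket: H₀ sin φ sin δ + cos φ cos δ sin H₀ = 1.3468×0.46020×-0.39394 + 0.88782×0.91914×0.97501 = -0.244163 + 0.795638 = 0.551475.
Q̄ = (S₀/π) × [bracket] = (1305/π) × 0.551475 = 229.08 W/m².
— Configuration B (φ=+27.4°):
cos H₀ = −tan(+27.4°) tan(+14.300°) = -0.1321, H₀ = 1.7033 rad.
Bracket: H₀ sin φ sin δ + cos φ cos δ sin H₀ = 1.7033×0.46020×0.24700 + 0.88782×0.96902×0.99123 = 0.193613 + 0.852770 = 1.046383.
Q̄ = (S₀/π) × [bracket] = (1305/π) × 1.046383 = 434.66 W/m².
Ratio Q̄_A / Q̄_B = 229.08 / 434.66 = 0.5270.

Q̄_A / Q̄_B ≈ 0.527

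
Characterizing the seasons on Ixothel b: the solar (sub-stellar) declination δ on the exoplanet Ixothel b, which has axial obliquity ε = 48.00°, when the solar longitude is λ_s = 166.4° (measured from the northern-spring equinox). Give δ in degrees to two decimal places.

δ = +10.06°

sin δ = sin ε · sin λ_s = sin 48.00° × sin 166.4° = 0.174745.
δ = arcsin(0.174745) = +10.06°.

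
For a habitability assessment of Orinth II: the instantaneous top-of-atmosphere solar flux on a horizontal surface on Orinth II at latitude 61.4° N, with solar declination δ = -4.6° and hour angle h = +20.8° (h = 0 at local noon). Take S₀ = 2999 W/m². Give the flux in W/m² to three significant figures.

cos θ_z = sin φ sin δ + cos φ cos δ cos h = -0.070413 + 0.446052 = 0.375639.
Flux = S₀ · cos θ_z = 2999 × 0.375639 = 1127 W/m².

1.13e+03 W/m²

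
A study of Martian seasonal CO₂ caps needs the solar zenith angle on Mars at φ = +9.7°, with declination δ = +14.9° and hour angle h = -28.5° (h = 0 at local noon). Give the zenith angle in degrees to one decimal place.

θ_z = 28.3°

cos θ_z = sin φ sin δ + cos φ cos δ cos h = 0.043324 + 0.837126 = 0.880450.
θ_z = arccos(0.880450) = 28.3°.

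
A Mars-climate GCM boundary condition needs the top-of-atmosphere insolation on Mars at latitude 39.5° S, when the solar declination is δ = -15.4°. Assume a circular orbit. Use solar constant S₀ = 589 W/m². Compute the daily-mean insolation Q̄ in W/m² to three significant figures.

Q̄ ≈ 193 W/m²

cos H₀ = −tan(-39.5°) tan(-15.400°) = -0.2271, H₀ = 1.7999 rad.
Bracket: H₀ sin φ sin δ + cos φ cos δ sin H₀ = 1.7999×-0.63608×-0.26556 + 0.77162×0.96410×0.97388 = 0.304034 + 0.724488 = 1.028522.
Q̄ = (S₀/π) × [bracket] = (589/π) × 1.028522 = 192.8 W/m².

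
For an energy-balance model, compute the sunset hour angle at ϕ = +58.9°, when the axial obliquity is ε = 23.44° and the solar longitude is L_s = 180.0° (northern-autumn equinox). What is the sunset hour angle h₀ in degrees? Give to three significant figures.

Solar declination: sin δ = sin ε · sin L_s = sin 23.44° × sin 180.0° = 0.00000, so δ = +0.000°.
cos h₀ = −tan ϕ · tan δ = −tan(+58.9°) × tan(+0.000°) = -0.0000, so h₀ = 1.5708 rad = 90.00°.

h₀ = 90.0°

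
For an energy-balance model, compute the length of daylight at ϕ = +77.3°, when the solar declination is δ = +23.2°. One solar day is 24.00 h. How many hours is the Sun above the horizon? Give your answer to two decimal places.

Sunrise equation: cos h₀ = −tan ϕ · tan δ = -1.9019 ≤ −1, so the Sun never sets (polar day) and h₀ = π.
Daylight = 2h₀/(2π) × 24.00 h = (3.1416/π) × 24.00 = 24.00 h.

24.00 h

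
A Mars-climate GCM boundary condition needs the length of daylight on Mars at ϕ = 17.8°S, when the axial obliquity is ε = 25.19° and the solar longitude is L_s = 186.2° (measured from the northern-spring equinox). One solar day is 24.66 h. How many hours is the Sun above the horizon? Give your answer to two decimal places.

12.45 h

Solar declination: sin δ = sin ε · sin L_s = sin 25.19° × sin 186.2° = -0.04597, so δ = -2.635°.
cos h₀ = −tan ϕ · tan δ = −tan(-17.8°) × tan(-2.635°) = -0.0148, so h₀ = 1.5856 rad = 90.85°.
Daylight = 2h₀/(2π) × 24.66 h = (1.5856/π) × 24.66 = 12.45 h.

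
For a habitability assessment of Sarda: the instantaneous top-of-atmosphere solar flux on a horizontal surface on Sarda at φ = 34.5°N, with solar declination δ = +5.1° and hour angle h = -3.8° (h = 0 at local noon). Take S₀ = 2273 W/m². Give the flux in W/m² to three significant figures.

1.98e+03 W/m²

cos θ_z = sin φ sin δ + cos φ cos δ cos h = 0.050350 + 0.819059 = 0.869409.
Flux = S₀ · cos θ_z = 2273 × 0.869409 = 1976 W/m².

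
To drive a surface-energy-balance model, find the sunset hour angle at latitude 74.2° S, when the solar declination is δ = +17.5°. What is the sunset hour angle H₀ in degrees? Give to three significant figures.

H₀ = 0.00°

cos H₀ = −tan φ · tan δ = 1.1142 ≥ 1, so the Sun never rises (polar night) and H₀ = 0.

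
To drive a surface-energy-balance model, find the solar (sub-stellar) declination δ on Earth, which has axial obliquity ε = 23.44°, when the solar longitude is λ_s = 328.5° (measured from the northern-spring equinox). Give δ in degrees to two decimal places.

δ = -12.00°

sin δ = sin ε · sin λ_s = sin 23.44° × sin 328.5° = -0.207844.
δ = arcsin(-0.207844) = -12.00°.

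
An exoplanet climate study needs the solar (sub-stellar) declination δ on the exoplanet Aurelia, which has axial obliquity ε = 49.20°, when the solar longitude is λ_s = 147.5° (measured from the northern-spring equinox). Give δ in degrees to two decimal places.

sin δ = sin ε · sin λ_s = sin 49.20° × sin 147.5° = 0.406733.
δ = arcsin(0.406733) = +24.00°.

δ = +24.00°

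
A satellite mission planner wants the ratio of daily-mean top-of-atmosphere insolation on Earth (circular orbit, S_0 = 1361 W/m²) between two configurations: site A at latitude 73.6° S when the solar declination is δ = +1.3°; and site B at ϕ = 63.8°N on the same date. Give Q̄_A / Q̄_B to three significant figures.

Q̄_A / Q̄_B ≈ 0.525

— Configuration A (ϕ=-73.6°):
cos h₀ = −tan(-73.6°) tan(+1.300°) = 0.0771, h₀ = 1.4936 rad.
Bracket: h₀ sin ϕ sin δ + cos ϕ cos δ sin h₀ = 1.4936×-0.95931×0.02269 + 0.28234×0.99974×0.99702 = -0.032511 + 0.281425 = 0.248914.
Q̄ = (S_0/π) × [bracket] = (1361/π) × 0.248914 = 107.83 W/m².
— Configuration B (ϕ=+63.8°):
cos h₀ = −tan(+63.8°) tan(+1.300°) = -0.0461, h₀ = 1.6169 rad.
Bracket: h₀ sin ϕ sin δ + cos ϕ cos δ sin h₀ = 1.6169×0.89726×0.02269 + 0.44151×0.99974×0.99894 = 0.032918 + 0.440927 = 0.473845.
Q̄ = (S_0/π) × [bracket] = (1361/π) × 0.473845 = 205.28 W/m².
Ratio Q̄_A / Q̄_B = 107.83 / 205.28 = 0.5253.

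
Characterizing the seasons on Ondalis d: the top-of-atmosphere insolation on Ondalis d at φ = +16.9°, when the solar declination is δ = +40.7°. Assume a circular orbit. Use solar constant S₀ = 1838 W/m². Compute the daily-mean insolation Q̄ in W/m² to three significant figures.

cos H₀ = −tan(+16.9°) tan(+40.700°) = -0.2613, H₀ = 1.8352 rad.
Bracket: H₀ sin φ sin δ + cos φ cos δ sin H₀ = 1.8352×0.29070×0.65210 + 0.95681×0.75813×0.96525 = 0.347891 + 0.700179 = 1.048070.
Q̄ = (S₀/π) × [bracket] = (1838/π) × 1.048070 = 613.2 W/m².

Q̄ ≈ 613 W/m²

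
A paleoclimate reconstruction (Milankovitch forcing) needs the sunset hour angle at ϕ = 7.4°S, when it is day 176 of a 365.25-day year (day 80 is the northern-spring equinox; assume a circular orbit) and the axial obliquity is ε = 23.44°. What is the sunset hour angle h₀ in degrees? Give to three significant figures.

Solar longitude: L_s = 360° × (176 − 80)/365.25 = 94.620°.
sin δ = sin 23.44° × sin 94.620° = 0.39650, so δ = +23.359°.
cos h₀ = −tan ϕ · tan δ = −tan(-7.4°) × tan(+23.359°) = 0.0561, so h₀ = 1.5147 rad = 86.78°.

h₀ = 86.8°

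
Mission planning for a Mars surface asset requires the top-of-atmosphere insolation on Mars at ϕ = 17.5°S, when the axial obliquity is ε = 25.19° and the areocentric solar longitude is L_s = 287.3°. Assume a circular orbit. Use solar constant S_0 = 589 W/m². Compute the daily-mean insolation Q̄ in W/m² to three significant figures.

sin δ = sin 25.19° × sin 287.3° = -0.40637, so δ = -23.977°.
cos h₀ = −tan(-17.5°) tan(-23.977°) = -0.1402, h₀ = 1.7115 rad.
Bracket: h₀ sin ϕ sin δ + cos ϕ cos δ sin h₀ = 1.7115×-0.30071×-0.40637 + 0.95372×0.91371×0.99012 = 0.209144 + 0.862814 = 1.071958.
Q̄ = (S_0/π) × [bracket] = (589/π) × 1.071958 = 201.0 W/m².

Q̄ ≈ 201 W/m²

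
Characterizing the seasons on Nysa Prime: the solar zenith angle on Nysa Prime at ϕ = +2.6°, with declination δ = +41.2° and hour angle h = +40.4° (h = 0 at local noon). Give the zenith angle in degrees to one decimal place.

θ_z = 53.0°

cos θ_z = sin ϕ sin δ + cos ϕ cos δ cos h = 0.029880 + 0.572403 = 0.602283.
θ_z = arccos(0.602283) = 53.0°.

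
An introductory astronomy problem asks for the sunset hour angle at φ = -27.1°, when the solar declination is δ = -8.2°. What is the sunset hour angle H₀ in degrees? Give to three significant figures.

cos H₀ = −tan φ · tan δ = −tan(-27.1°) × tan(-8.200°) = -0.0737, so H₀ = 1.6446 rad = 94.23°.

H₀ = 94.2°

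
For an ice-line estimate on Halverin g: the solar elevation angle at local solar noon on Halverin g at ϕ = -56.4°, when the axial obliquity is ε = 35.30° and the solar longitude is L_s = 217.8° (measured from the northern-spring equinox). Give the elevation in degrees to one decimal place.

Solar declination: sin δ = sin ε · sin L_s = sin 35.30° × sin 217.8° = -0.35417, so δ = -20.743°.
At local noon the hour angle is zero, so the zenith angle equals |ϕ − δ| = |-56.4° − (-20.743°)| = 35.657°.
Elevation = 90° − 35.657° = 54.3°.

54.3°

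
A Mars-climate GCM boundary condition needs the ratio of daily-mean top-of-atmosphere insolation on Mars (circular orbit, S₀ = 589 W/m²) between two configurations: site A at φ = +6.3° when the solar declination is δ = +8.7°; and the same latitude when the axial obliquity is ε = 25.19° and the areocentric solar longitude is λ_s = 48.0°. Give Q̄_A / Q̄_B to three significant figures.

Q̄_A / Q̄_B ≈ 1.01

— Configuration A (φ=+6.3°):
cos H₀ = −tan(+6.3°) tan(+8.700°) = -0.0169, H₀ = 1.5877 rad.
Bracket: H₀ sin φ sin δ + cos φ cos δ sin H₀ = 1.5877×0.10973×0.15126 + 0.99396×0.98849×0.99986 = 0.026352 + 0.982382 = 1.008734.
Q̄ = (S₀/π) × [bracket] = (589/π) × 1.008734 = 189.12 W/m².
— Configuration B (φ=+6.3°):
sin δ = sin 25.19° × sin 48.0° = 0.31630, so δ = +18.439°.
cos H₀ = −tan(+6.3°) tan(+18.439°) = -0.0368, H₀ = 1.6076 rad.
Bracket: H₀ sin φ sin δ + cos φ cos δ sin H₀ = 1.6076×0.10973×0.31630 + 0.99396×0.94866×0.99932 = 0.055796 + 0.942289 = 0.998085.
Q̄ = (S₀/π) × [bracket] = (589/π) × 0.998085 = 187.13 W/m².
Ratio Q̄_A / Q̄_B = 189.12 / 187.13 = 1.011.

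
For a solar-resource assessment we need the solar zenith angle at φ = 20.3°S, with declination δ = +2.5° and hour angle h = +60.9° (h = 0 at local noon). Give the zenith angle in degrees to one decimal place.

cos θ_z = sin φ sin δ + cos φ cos δ cos h = -0.015133 + 0.455694 = 0.440561.
θ_z = arccos(0.440561) = 63.9°.

θ_z = 63.9°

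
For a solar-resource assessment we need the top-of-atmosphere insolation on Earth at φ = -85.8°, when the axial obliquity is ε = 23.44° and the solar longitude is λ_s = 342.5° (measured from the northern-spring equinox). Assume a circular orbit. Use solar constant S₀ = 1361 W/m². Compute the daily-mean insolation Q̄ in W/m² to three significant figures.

Q̄ ≈ 162 W/m²

Solar declination: sin δ = sin ε · sin λ_s = sin 23.44° × sin 342.5° = -0.11962, so δ = -6.870°.
cos H₀ = −tan(-85.8°) tan(-6.870°) = -1.6407 ≤ −1 ⇒ polar day, H₀ = π.
Bracket: H₀ sin φ sin δ + cos φ cos δ sin H₀ = 3.1416×-0.99731×-0.11962 + 0.07324×0.99282×0.00000 = 0.374787 + 0.000000 = 0.374787.
Q̄ = (S₀/π) × [bracket] = (1361/π) × 0.374787 = 162.4 W/m².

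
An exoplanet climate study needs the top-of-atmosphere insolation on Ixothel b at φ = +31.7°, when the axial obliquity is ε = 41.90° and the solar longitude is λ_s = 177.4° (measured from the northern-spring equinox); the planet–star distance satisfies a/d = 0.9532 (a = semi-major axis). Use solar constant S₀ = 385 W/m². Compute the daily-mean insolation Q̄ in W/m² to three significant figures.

Q̄ ≈ 97.5 W/m²

Solar declination: sin δ = sin ε · sin λ_s = sin 41.90° × sin 177.4° = 0.03029, so δ = +1.736°.
cos H₀ = −tan(+31.7°) tan(+1.736°) = -0.0187, H₀ = 1.5895 rad.
Bracket: H₀ sin φ sin δ + cos φ cos δ sin H₀ = 1.5895×0.52547×0.03029 + 0.85081×0.99954×0.99982 = 0.025299 + 0.850266 = 0.875565.
Inverse-square distance factor (a/d)² = 0.9532² = 0.908590.
Q̄ = (S₀/π) × 0.908590 × [bracket] = (385/π) × 0.908590 × 0.875565 = 97.49 W/m².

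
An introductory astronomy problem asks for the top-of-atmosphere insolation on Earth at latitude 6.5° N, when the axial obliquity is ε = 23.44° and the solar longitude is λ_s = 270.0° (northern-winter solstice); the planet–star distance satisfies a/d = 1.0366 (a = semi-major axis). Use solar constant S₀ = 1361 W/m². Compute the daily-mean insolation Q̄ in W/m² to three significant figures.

Solar declination: sin δ = sin ε · sin λ_s = sin 23.44° × sin 270.0° = -0.39779, so δ = -23.440°.
cos H₀ = −tan(+6.5°) tan(-23.440°) = 0.0494, H₀ = 1.5214 rad.
Bracket: H₀ sin φ sin δ + cos φ cos δ sin H₀ = 1.5214×0.11320×-0.39779 + 0.99357×0.91748×0.99878 = -0.068508 + 0.910468 = 0.841960.
Inverse-square distance factor (a/d)² = 1.0366² = 1.074540.
Q̄ = (S₀/π) × 1.074540 × [bracket] = (1361/π) × 1.074540 × 0.841960 = 391.9 W/m².

Q̄ ≈ 392 W/m²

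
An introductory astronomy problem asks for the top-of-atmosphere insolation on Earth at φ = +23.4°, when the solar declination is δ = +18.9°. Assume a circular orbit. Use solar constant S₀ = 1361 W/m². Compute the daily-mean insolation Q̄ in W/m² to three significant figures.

cos H₀ = −tan(+23.4°) tan(+18.900°) = -0.1482, H₀ = 1.7195 rad.
Bracket: H₀ sin φ sin δ + cos φ cos δ sin H₀ = 1.7195×0.39715×0.32392 + 0.91775×0.94609×0.98896 = 0.221205 + 0.858688 = 1.079893.
Q̄ = (S₀/π) × [bracket] = (1361/π) × 1.079893 = 467.8 W/m².

Q̄ ≈ 468 W/m²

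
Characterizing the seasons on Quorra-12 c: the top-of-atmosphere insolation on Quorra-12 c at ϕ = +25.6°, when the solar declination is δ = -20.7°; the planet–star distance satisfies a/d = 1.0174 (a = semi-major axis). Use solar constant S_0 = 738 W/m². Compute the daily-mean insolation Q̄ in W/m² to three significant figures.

Q̄ ≈ 150 W/m²

cos h₀ = −tan(+25.6°) tan(-20.700°) = 0.1810, h₀ = 1.3887 rad.
Bracket: h₀ sin ϕ sin δ + cos ϕ cos δ sin h₀ = 1.3887×0.43209×-0.35347 + 0.90183×0.93544×0.98347 = -0.212097 + 0.829663 = 0.617566.
Inverse-square distance factor (a/d)² = 1.0174² = 1.035103.
Q̄ = (S_0/π) × 1.035103 × [bracket] = (738/π) × 1.035103 × 0.617566 = 150.2 W/m².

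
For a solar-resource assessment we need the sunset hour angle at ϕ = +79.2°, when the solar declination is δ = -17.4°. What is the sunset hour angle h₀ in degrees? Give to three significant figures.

h₀ = 0.00°

cos h₀ = −tan ϕ · tan δ = 1.6428 ≥ 1, so the Sun never rises (polar night) and h₀ = 0.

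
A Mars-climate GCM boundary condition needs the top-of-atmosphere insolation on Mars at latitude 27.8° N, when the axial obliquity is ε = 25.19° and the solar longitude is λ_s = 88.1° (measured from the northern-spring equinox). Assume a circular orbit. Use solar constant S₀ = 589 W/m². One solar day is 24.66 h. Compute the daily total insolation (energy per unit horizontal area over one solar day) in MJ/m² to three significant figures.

18.9 MJ/m²

Solar declination: sin δ = sin ε · sin λ_s = sin 25.19° × sin 88.1° = 0.42539, so δ = +25.175°.
cos H₀ = −tan(+27.8°) tan(+25.175°) = -0.2478, H₀ = 1.8212 rad.
Bracket: H₀ sin φ sin δ + cos φ cos δ sin H₀ = 1.8212×0.46639×0.42539 + 0.88458×0.90501×0.96881 = 0.361322 + 0.775584 = 1.136906.
Q̄ = (S₀/π) × [bracket] = (589/π) × 1.136906 = 213.15 W/m².
Daily total = Q̄ × 24.66 h × 3600 s/h = 213.15 × 24.66 × 3600 / 10⁶ = 18.92 MJ/m².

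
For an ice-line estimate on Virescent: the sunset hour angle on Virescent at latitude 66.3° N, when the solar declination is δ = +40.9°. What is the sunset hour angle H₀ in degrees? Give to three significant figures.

H₀ = 180°

Sunrise equation: cos H₀ = −tan φ · tan δ = -1.9733 ≤ −1, so the host star never sets (polar day) and H₀ = π.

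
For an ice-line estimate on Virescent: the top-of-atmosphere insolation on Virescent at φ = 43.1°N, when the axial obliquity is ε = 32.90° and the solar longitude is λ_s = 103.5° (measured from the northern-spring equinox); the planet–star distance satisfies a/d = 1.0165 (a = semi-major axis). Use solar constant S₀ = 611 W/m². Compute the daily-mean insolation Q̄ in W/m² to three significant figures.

Q̄ ≈ 260 W/m²

Solar declination: sin δ = sin ε · sin λ_s = sin 32.90° × sin 103.5° = 0.52817, so δ = +31.882°.
cos H₀ = −tan(+43.1°) tan(+31.882°) = -0.5821, H₀ = 2.1921 rad.
Bracket: H₀ sin φ sin δ + cos φ cos δ sin H₀ = 2.1921×0.68327×0.52817 + 0.73016×0.84914×0.81315 = 0.791091 + 0.504160 = 1.295251.
Inverse-square distance factor (a/d)² = 1.0165² = 1.033272.
Q̄ = (S₀/π) × 1.033272 × [bracket] = (611/π) × 1.033272 × 1.295251 = 260.3 W/m².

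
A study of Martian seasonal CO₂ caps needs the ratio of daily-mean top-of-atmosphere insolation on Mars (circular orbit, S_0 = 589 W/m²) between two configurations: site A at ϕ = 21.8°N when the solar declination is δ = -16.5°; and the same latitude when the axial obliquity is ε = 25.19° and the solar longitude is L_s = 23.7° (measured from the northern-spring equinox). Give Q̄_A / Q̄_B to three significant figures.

— Configuration A (ϕ=+21.8°):
cos h₀ = −tan(+21.8°) tan(-16.500°) = 0.1185, h₀ = 1.4520 rad.
Bracket: h₀ sin ϕ sin δ + cos ϕ cos δ sin h₀ = 1.4520×0.37137×-0.28402 + 0.92849×0.95882×0.99296 = -0.153152 + 0.883987 = 0.730835.
Q̄ = (S_0/π) × [bracket] = (589/π) × 0.730835 = 137.02 W/m².
— Configuration B (ϕ=+21.8°):
Solar declination: sin δ = sin ε · sin L_s = sin 25.19° × sin 23.7° = 0.17108, so δ = +9.850°.
cos h₀ = −tan(+21.8°) tan(+9.850°) = -0.0695, h₀ = 1.6403 rad.
Bracket: h₀ sin ϕ sin δ + cos ϕ cos δ sin h₀ = 1.6403×0.37137×0.17108 + 0.92849×0.98526×0.99759 = 0.104215 + 0.912599 = 1.016814.
Q̄ = (S_0/π) × [bracket] = (589/π) × 1.016814 = 190.64 W/m².
Ratio Q̄_A / Q̄_B = 137.02 / 190.64 = 0.7187.

Q̄_A / Q̄_B ≈ 0.719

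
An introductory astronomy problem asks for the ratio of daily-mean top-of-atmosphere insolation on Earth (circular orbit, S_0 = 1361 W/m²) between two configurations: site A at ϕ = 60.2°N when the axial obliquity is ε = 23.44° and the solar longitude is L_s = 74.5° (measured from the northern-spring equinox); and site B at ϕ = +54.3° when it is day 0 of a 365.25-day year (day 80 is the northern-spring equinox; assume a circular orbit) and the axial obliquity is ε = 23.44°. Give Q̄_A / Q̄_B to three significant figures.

Q̄_A / Q̄_B ≈ 8.15

— Configuration A (ϕ=+60.2°):
Solar declination: sin δ = sin ε · sin L_s = sin 23.44° × sin 74.5° = 0.38332, so δ = +22.540°.
cos h₀ = −tan(+60.2°) tan(+22.540°) = -0.7247, h₀ = 2.3814 rad.
Bracket: h₀ sin ϕ sin δ + cos ϕ cos δ sin h₀ = 2.3814×0.86777×0.38332 + 0.49697×0.92362×0.68910 = 0.792134 + 0.316305 = 1.108439.
Q̄ = (S_0/π) × [bracket] = (1361/π) × 1.108439 = 480.20 W/m².
— Configuration B (ϕ=+54.3°):
Solar longitude: L_s = 360° × (0 − 80)/365.25 = -78.850°, i.e. -78.850° + 360° = 281.150°.
sin δ = sin 23.44° × sin 281.150° = -0.39028, so δ = -22.972°.
cos h₀ = −tan(+54.3°) tan(-22.972°) = 0.5899, h₀ = 0.9398 rad.
Bracket: h₀ sin ϕ sin δ + cos ϕ cos δ sin h₀ = 0.9398×0.81208×-0.39028 + 0.58354×0.92070×0.80747 = -0.297859 + 0.433826 = 0.135967.
Q̄ = (S_0/π) × [bracket] = (1361/π) × 0.135967 = 58.904 W/m².
Ratio Q̄_A / Q̄_B = 480.20 / 58.904 = 8.152.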